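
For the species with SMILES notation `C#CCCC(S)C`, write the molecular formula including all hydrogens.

C6H10S

Heavy atoms from the SMILES: 6 C, 1 S.
Implicit hydrogens by atom environment:
  2 × C: 2 H each → 4
  2 × C: 1 H each → 2
  1 × C: 3 H
  1 × C: no H
  1 × S: 1 H
  Total hydrogens = 10.
Molecular formula: C6H10S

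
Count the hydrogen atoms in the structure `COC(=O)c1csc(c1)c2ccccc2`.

10

Hydrogens are implicit in SMILES; fill each atom to its normal valence:
  7 × C (aromatic): 1 H each → 7
  3 × C (aromatic): no H
  2 × O: no H
  1 × C: 3 H
  1 × C: no H
  1 × S (aromatic): no H
  Total hydrogens = 10.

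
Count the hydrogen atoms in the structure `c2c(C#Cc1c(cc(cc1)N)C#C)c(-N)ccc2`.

Hydrogens are implicit in SMILES; fill each atom to its normal valence:
  7 × C (aromatic): 1 H each → 7
  5 × C (aromatic): no H
  3 × C: no H
  2 × N: 2 H each → 4
  1 × C: 1 H
  Total hydrogens = 12.

12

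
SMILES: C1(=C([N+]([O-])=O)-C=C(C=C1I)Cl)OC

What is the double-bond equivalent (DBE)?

5

Molecular formula from the SMILES: C7H5ClINO3.
DoU = (2C + 2 + N − H − X)/2 = (2·7 + 2 + 1 − 5 − 2)/2 = 10/2 = 5.
(Structurally: 1 ring(s) + 4 π bond(s) = 5.)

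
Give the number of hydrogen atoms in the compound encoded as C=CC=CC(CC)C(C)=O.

Hydrogens are implicit in SMILES; fill each atom to its normal valence:
  4 × C: 1 H each → 4
  2 × C: 3 H each → 6
  2 × C: 2 H each → 4
  1 × C: no H
  1 × O: no H
  Total hydrogens = 14.

14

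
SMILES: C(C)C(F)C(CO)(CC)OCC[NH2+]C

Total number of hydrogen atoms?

Hydrogens are implicit in SMILES; fill each atom to its normal valence:
  5 × C: 2 H each → 10
  3 × C: 3 H each → 9
  1 × C: 1 H
  1 × C: no H
  1 × F: no H
  1 × N (charge +1): 2 H
  1 × O: 1 H
  1 × O: no H
  Total hydrogens = 23.

23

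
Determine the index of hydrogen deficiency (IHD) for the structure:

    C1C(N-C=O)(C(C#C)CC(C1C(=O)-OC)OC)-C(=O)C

Molecular formula from the SMILES: C14H19NO5.
DoU = (2C + 2 + N − H − X)/2 = (2·14 + 2 + 1 − 19 − 0)/2 = 12/2 = 6.
(Structurally: 1 ring(s) + 5 π bond(s) = 6.)

6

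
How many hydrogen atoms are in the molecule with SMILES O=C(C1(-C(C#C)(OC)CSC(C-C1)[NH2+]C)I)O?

17

Hydrogens are implicit in SMILES; fill each atom to its normal valence:
  4 × C: no H
  3 × C: 2 H each → 6
  2 × C: 3 H each → 6
  2 × C: 1 H each → 2
  2 × O: no H
  1 × I: no H
  1 × N (charge +1): 2 H
  1 × O: 1 H
  1 × S: no H
  Total hydrogens = 17.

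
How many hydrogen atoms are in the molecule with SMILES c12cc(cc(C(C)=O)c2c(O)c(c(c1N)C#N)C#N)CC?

13

Hydrogens are implicit in SMILES; fill each atom to its normal valence:
  8 × C (aromatic): no H
  3 × C: no H
  2 × C: 3 H each → 6
  2 × C (aromatic): 1 H each → 2
  2 × N: no H
  1 × C: 2 H
  1 × N: 2 H
  1 × O: 1 H
  1 × O: no H
  Total hydrogens = 13.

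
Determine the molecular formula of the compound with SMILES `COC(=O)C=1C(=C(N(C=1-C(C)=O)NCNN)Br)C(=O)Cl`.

Heavy atoms from the SMILES: 1 Br, 10 C, 1 Cl, 4 N, 4 O.
Implicit hydrogens by atom environment:
  4 × C (aromatic): no H
  4 × O: no H
  3 × C: no H
  2 × C: 3 H each → 6
  2 × N: 1 H each → 2
  1 × Br: no H
  1 × C: 2 H
  1 × Cl: no H
  1 × N: 2 H
  1 × N (aromatic): no H
  Total hydrogens = 12.
Molecular formula: C10H12BrClN4O4

C10H12BrClN4O4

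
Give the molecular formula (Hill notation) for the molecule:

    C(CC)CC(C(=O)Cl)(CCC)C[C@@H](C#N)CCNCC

Heavy atoms from the SMILES: 16 C, 1 Cl, 2 N, 1 O.
Implicit hydrogens by atom environment:
  9 × C: 2 H each → 18
  3 × C: 3 H each → 9
  3 × C: no H
  1 × C: 1 H
  1 × Cl: no H
  1 × N: 1 H
  1 × N: no H
  1 × O: no H
  Total hydrogens = 29.
Molecular formula: C16H29ClN2O

C16H29ClN2O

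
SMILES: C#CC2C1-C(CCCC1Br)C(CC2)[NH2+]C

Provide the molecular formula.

C13H21BrN+

Heavy atoms from the SMILES: 1 Br, 13 C, 1 N.
Implicit hydrogens by atom environment:
  6 × C: 1 H each → 6
  5 × C: 2 H each → 10
  1 × Br: no H
  1 × C: 3 H
  1 × C: no H
  1 × N (charge +1): 2 H
  Total hydrogens = 21.
Net charge +1.
Molecular formula: C13H21BrN+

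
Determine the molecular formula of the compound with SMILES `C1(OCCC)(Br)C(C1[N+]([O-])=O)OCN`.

C7H13BrN2O4

Heavy atoms from the SMILES: 1 Br, 7 C, 2 N, 4 O.
Implicit hydrogens by atom environment:
  3 × C: 2 H each → 6
  3 × O: no H
  2 × C: 1 H each → 2
  1 × Br: no H
  1 × C: 3 H
  1 × C: no H
  1 × N: 2 H
  1 × N (charge +1): no H
  1 × O (charge -1): no H
  Total hydrogens = 13.
Molecular formula: C7H13BrN2O4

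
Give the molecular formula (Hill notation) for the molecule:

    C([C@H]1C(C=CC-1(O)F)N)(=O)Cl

C6H7ClFNO2

Heavy atoms from the SMILES: 6 C, 1 Cl, 1 F, 1 N, 2 O.
Implicit hydrogens by atom environment:
  4 × C: 1 H each → 4
  2 × C: no H
  1 × Cl: no H
  1 × F: no H
  1 × N: 2 H
  1 × O: 1 H
  1 × O: no H
  Total hydrogens = 7.
Molecular formula: C6H7ClFNO2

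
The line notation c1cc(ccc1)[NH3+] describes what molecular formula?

Heavy atoms from the SMILES: 6 C, 1 N.
Implicit hydrogens by atom environment:
  5 × C (aromatic): 1 H each → 5
  1 × C (aromatic): no H
  1 × N (charge +1): 3 H
  Total hydrogens = 8.
Net charge +1.
Molecular formula: C6H8N+

C6H8N+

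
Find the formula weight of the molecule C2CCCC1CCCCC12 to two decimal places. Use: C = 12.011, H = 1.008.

138.25

Molecular formula: C10H18.
M = 10×12.011 + 18×1.008 = 138.25 g/mol.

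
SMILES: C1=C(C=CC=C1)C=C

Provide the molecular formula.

Heavy atoms from the SMILES: 8 C.
Implicit hydrogens by atom environment:
  5 × C (aromatic): 1 H each → 5
  1 × C: 2 H
  1 × C: 1 H
  1 × C (aromatic): no H
  Total hydrogens = 8.
Molecular formula: C8H8

C8H8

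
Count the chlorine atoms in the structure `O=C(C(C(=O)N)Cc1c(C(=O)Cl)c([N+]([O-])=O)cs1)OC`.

The symbol for chlorine appears 1 time in the SMILES.

1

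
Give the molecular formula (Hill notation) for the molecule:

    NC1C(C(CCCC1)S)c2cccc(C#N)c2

Heavy atoms from the SMILES: 14 C, 2 N, 1 S.
Implicit hydrogens by atom environment:
  4 × C: 2 H each → 8
  4 × C (aromatic): 1 H each → 4
  3 × C: 1 H each → 3
  2 × C (aromatic): no H
  1 × C: no H
  1 × N: 2 H
  1 × N: no H
  1 × S: 1 H
  Total hydrogens = 18.
Molecular formula: C14H18N2S

C14H18N2S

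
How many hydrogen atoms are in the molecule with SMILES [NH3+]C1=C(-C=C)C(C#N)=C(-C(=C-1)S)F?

Hydrogens are implicit in SMILES; fill each atom to its normal valence:
  5 × C (aromatic): no H
  1 × C: 2 H
  1 × C (aromatic): 1 H
  1 × C: 1 H
  1 × C: no H
  1 × F: no H
  1 × N (charge +1): 3 H
  1 × N: no H
  1 × S: 1 H
  Total hydrogens = 8.

8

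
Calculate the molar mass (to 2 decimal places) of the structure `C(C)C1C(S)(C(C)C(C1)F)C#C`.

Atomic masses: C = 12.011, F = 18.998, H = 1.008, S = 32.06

186.29

Molecular formula: C10H15FS.
M = 10×12.011 + 1×18.998 + 15×1.008 + 1×32.06 = 186.29 g/mol.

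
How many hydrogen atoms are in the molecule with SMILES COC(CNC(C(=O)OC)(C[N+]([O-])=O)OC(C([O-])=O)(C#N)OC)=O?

Hydrogens are implicit in SMILES; fill each atom to its normal valence:
  8 × O: no H
  6 × C: no H
  3 × C: 3 H each → 9
  2 × C: 2 H each → 4
  2 × O (charge -1): no H
  1 × N: 1 H
  1 × N (charge +1): no H
  1 × N: no H
  Total hydrogens = 14.

14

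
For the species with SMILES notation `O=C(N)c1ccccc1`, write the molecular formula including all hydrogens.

C7H7NO

Heavy atoms from the SMILES: 7 C, 1 N, 1 O.
Implicit hydrogens by atom environment:
  5 × C (aromatic): 1 H each → 5
  1 × C (aromatic): no H
  1 × C: no H
  1 × N: 2 H
  1 × O: no H
  Total hydrogens = 7.
Molecular formula: C7H7NO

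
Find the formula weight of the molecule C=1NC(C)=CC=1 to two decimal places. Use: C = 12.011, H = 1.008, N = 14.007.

Molecular formula: C5H7N.
M = 5×12.011 + 7×1.008 + 1×14.007 = 81.12 g/mol.

81.12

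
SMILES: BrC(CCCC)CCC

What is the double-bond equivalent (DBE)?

0

Molecular formula from the SMILES: C8H17Br.
DoU = (2C + 2 + N − H − X)/2 = (2·8 + 2 + 0 − 17 − 1)/2 = 0/2 = 0.
(Structurally: 0 ring(s) + 0 π bond(s) = 0.)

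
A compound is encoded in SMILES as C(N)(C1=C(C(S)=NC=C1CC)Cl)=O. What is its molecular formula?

C8H9ClN2OS

Heavy atoms from the SMILES: 8 C, 1 Cl, 2 N, 1 O, 1 S.
Implicit hydrogens by atom environment:
  4 × C (aromatic): no H
  1 × C: 3 H
  1 × C: 2 H
  1 × C (aromatic): 1 H
  1 × C: no H
  1 × Cl: no H
  1 × N: 2 H
  1 × N (aromatic): no H
  1 × O: no H
  1 × S: 1 H
  Total hydrogens = 9.
Molecular formula: C8H9ClN2OS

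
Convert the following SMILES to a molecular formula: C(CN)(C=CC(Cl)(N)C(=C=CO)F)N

Heavy atoms from the SMILES: 8 C, 1 Cl, 1 F, 3 N, 1 O.
Implicit hydrogens by atom environment:
  4 × C: 1 H each → 4
  3 × C: no H
  3 × N: 2 H each → 6
  1 × C: 2 H
  1 × Cl: no H
  1 × F: no H
  1 × O: 1 H
  Total hydrogens = 13.
Molecular formula: C8H13ClFN3O

C8H13ClFN3O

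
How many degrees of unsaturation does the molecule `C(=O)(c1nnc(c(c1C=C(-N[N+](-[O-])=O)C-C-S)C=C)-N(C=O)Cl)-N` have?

Molecular formula from the SMILES: C12H13ClN6O4S.
DoU = (2C + 2 + N − H − X)/2 = (2·12 + 2 + 6 − 13 − 1)/2 = 18/2 = 9.
(Structurally: 1 ring(s) + 8 π bond(s) = 9.)

9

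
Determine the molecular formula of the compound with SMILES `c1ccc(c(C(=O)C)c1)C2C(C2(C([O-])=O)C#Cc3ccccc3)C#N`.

Heavy atoms from the SMILES: 21 C, 1 N, 3 O.
Implicit hydrogens by atom environment:
  9 × C (aromatic): 1 H each → 9
  6 × C: no H
  3 × C (aromatic): no H
  2 × C: 1 H each → 2
  2 × O: no H
  1 × C: 3 H
  1 × N: no H
  1 × O (charge -1): no H
  Total hydrogens = 14.
Net charge -1.
Molecular formula: C21H14NO3-

C21H14NO3-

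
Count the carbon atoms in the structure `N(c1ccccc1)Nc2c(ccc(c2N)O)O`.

The symbol for carbon appears 12 times in the SMILES. Lowercase c denotes aromatic carbon and counts toward C.

12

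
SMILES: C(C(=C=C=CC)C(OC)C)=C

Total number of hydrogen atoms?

Hydrogens are implicit in SMILES; fill each atom to its normal valence:
  3 × C: 3 H each → 9
  3 × C: 1 H each → 3
  3 × C: no H
  1 × C: 2 H
  1 × O: no H
  Total hydrogens = 14.

14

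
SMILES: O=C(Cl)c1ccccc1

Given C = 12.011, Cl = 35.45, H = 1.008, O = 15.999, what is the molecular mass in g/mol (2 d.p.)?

140.57

Molecular formula: C7H5ClO.
M = 7×12.011 + 1×35.45 + 5×1.008 + 1×15.999 = 140.57 g/mol.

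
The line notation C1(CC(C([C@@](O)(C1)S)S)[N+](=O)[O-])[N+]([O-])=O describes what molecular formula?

C6H10N2O5S2

Heavy atoms from the SMILES: 6 C, 2 N, 5 O, 2 S.
Implicit hydrogens by atom environment:
  3 × C: 1 H each → 3
  2 × C: 2 H each → 4
  2 × N (charge +1): no H
  2 × O: no H
  2 × O (charge -1): no H
  2 × S: 1 H each → 2
  1 × C: no H
  1 × O: 1 H
  Total hydrogens = 10.
Molecular formula: C6H10N2O5S2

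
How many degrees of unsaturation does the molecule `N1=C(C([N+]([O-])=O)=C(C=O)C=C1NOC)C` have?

Molecular formula from the SMILES: C8H9N3O4.
DoU = (2C + 2 + N − H − X)/2 = (2·8 + 2 + 3 − 9 − 0)/2 = 12/2 = 6.
(Structurally: 1 ring(s) + 5 π bond(s) = 6.)

6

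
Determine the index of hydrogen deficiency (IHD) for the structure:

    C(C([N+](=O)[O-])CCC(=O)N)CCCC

Molecular formula from the SMILES: C9H18N2O3.
DoU = (2C + 2 + N − H − X)/2 = (2·9 + 2 + 2 − 18 − 0)/2 = 4/2 = 2.
(Structurally: 0 ring(s) + 2 π bond(s) = 2.)

2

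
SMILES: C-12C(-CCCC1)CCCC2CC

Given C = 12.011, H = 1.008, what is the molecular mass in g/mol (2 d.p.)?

Molecular formula: C12H22.
M = 12×12.011 + 22×1.008 = 166.31 g/mol.

166.31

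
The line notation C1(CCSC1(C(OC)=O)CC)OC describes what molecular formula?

C9H16O3S

Heavy atoms from the SMILES: 9 C, 3 O, 1 S.
Implicit hydrogens by atom environment:
  3 × C: 3 H each → 9
  3 × C: 2 H each → 6
  3 × O: no H
  2 × C: no H
  1 × C: 1 H
  1 × S: no H
  Total hydrogens = 16.
Molecular formula: C9H16O3S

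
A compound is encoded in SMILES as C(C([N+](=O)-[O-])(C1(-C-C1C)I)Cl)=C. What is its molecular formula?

Heavy atoms from the SMILES: 7 C, 1 Cl, 1 I, 1 N, 2 O.
Implicit hydrogens by atom environment:
  2 × C: 2 H each → 4
  2 × C: 1 H each → 2
  2 × C: no H
  1 × C: 3 H
  1 × Cl: no H
  1 × I: no H
  1 × N (charge +1): no H
  1 × O: no H
  1 × O (charge -1): no H
  Total hydrogens = 9.
Molecular formula: C7H9ClINO2

C7H9ClINO2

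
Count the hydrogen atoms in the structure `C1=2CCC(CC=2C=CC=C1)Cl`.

Hydrogens are implicit in SMILES; fill each atom to its normal valence:
  4 × C (aromatic): 1 H each → 4
  3 × C: 2 H each → 6
  2 × C (aromatic): no H
  1 × C: 1 H
  1 × Cl: no H
  Total hydrogens = 11.

11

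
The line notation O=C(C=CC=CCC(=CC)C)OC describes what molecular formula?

C11H16O2

Heavy atoms from the SMILES: 11 C, 2 O.
Implicit hydrogens by atom environment:
  5 × C: 1 H each → 5
  3 × C: 3 H each → 9
  2 × C: no H
  2 × O: no H
  1 × C: 2 H
  Total hydrogens = 16.
Molecular formula: C11H16O2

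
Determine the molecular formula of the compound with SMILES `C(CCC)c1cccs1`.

Heavy atoms from the SMILES: 8 C, 1 S.
Implicit hydrogens by atom environment:
  3 × C: 2 H each → 6
  3 × C (aromatic): 1 H each → 3
  1 × C: 3 H
  1 × C (aromatic): no H
  1 × S (aromatic): no H
  Total hydrogens = 12.
Molecular formula: C8H12S

C8H12S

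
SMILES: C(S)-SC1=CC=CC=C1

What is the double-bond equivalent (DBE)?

Molecular formula from the SMILES: C7H8S2.
DoU = (2C + 2 + N − H − X)/2 = (2·7 + 2 + 0 − 8 − 0)/2 = 8/2 = 4.
(Structurally: 1 ring(s) + 3 π bond(s) = 4.)

4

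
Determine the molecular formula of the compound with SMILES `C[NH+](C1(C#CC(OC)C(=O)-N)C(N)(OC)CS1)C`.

Heavy atoms from the SMILES: 11 C, 3 N, 3 O, 1 S.
Implicit hydrogens by atom environment:
  5 × C: no H
  4 × C: 3 H each → 12
  3 × O: no H
  2 × N: 2 H each → 4
  1 × C: 2 H
  1 × C: 1 H
  1 × N (charge +1): 1 H
  1 × S: no H
  Total hydrogens = 20.
Net charge +1.
Molecular formula: C11H20N3O3S+

C11H20N3O3S+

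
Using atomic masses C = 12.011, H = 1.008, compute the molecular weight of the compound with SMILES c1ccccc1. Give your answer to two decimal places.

Molecular formula: C6H6.
M = 6×12.011 + 6×1.008 = 78.11 g/mol.

78.11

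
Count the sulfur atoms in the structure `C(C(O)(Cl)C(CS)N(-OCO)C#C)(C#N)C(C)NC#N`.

The symbol for sulfur appears 1 time in the SMILES.

1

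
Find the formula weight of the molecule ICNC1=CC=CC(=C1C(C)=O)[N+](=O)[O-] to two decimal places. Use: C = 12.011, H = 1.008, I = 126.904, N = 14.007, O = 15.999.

320.09

Molecular formula: C9H9IN2O3.
M = 9×12.011 + 9×1.008 + 1×126.904 + 2×14.007 + 3×15.999 = 320.09 g/mol.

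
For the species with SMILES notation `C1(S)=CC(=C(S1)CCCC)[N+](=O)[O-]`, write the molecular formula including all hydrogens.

C8H11NO2S2

Heavy atoms from the SMILES: 8 C, 1 N, 2 O, 2 S.
Implicit hydrogens by atom environment:
  3 × C: 2 H each → 6
  3 × C (aromatic): no H
  1 × C: 3 H
  1 × C (aromatic): 1 H
  1 × N (charge +1): no H
  1 × O: no H
  1 × O (charge -1): no H
  1 × S: 1 H
  1 × S (aromatic): no H
  Total hydrogens = 11.
Molecular formula: C8H11NO2S2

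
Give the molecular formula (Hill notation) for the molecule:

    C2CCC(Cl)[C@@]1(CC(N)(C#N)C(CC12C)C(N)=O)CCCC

C17H28ClN3O

Heavy atoms from the SMILES: 17 C, 1 Cl, 3 N, 1 O.
Implicit hydrogens by atom environment:
  8 × C: 2 H each → 16
  5 × C: no H
  2 × C: 3 H each → 6
  2 × C: 1 H each → 2
  2 × N: 2 H each → 4
  1 × Cl: no H
  1 × N: no H
  1 × O: no H
  Total hydrogens = 28.
Molecular formula: C17H28ClN3O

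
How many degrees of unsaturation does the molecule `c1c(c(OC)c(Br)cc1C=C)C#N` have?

Molecular formula from the SMILES: C10H8BrNO.
DoU = (2C + 2 + N − H − X)/2 = (2·10 + 2 + 1 − 8 − 1)/2 = 14/2 = 7.
(Structurally: 1 ring(s) + 6 π bond(s) = 7.)

7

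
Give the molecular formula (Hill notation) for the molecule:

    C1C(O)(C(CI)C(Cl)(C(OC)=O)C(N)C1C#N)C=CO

Heavy atoms from the SMILES: 12 C, 1 Cl, 1 I, 2 N, 4 O.
Implicit hydrogens by atom environment:
  5 × C: 1 H each → 5
  4 × C: no H
  2 × C: 2 H each → 4
  2 × O: 1 H each → 2
  2 × O: no H
  1 × C: 3 H
  1 × Cl: no H
  1 × I: no H
  1 × N: 2 H
  1 × N: no H
  Total hydrogens = 16.
Molecular formula: C12H16ClIN2O4

C12H16ClIN2O4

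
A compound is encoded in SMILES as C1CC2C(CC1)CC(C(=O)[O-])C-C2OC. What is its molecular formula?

C12H19O3-

Heavy atoms from the SMILES: 12 C, 3 O.
Implicit hydrogens by atom environment:
  6 × C: 2 H each → 12
  4 × C: 1 H each → 4
  2 × O: no H
  1 × C: 3 H
  1 × C: no H
  1 × O (charge -1): no H
  Total hydrogens = 19.
Net charge -1.
Molecular formula: C12H19O3-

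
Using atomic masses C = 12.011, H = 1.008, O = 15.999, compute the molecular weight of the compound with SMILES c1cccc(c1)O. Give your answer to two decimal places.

Molecular formula: C6H6O.
M = 6×12.011 + 6×1.008 + 1×15.999 = 94.11 g/mol.

94.11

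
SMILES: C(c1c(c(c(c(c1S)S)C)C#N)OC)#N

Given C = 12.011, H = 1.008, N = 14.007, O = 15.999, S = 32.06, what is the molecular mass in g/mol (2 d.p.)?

236.31

Molecular formula: C10H8N2OS2.
M = 10×12.011 + 8×1.008 + 2×14.007 + 1×15.999 + 2×32.06 = 236.31 g/mol.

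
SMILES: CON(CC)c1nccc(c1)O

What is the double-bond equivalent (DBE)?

Molecular formula from the SMILES: C8H12N2O2.
DoU = (2C + 2 + N − H − X)/2 = (2·8 + 2 + 2 − 12 − 0)/2 = 8/2 = 4.
(Structurally: 1 ring(s) + 3 π bond(s) = 4.)

4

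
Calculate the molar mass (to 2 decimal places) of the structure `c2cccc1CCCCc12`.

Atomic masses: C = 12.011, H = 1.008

Molecular formula: C10H12.
M = 10×12.011 + 12×1.008 = 132.21 g/mol.

132.21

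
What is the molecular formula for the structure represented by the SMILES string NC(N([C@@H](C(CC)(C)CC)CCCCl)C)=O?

Heavy atoms from the SMILES: 12 C, 1 Cl, 2 N, 1 O.
Implicit hydrogens by atom environment:
  5 × C: 2 H each → 10
  4 × C: 3 H each → 12
  2 × C: no H
  1 × C: 1 H
  1 × Cl: no H
  1 × N: 2 H
  1 × N: no H
  1 × O: no H
  Total hydrogens = 25.
Molecular formula: C12H25ClN2O

C12H25ClN2O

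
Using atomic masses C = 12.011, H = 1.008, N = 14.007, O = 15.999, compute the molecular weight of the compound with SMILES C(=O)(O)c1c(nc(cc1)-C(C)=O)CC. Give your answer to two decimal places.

193.20

Molecular formula: C10H11NO3.
M = 10×12.011 + 11×1.008 + 1×14.007 + 3×15.999 = 193.20 g/mol.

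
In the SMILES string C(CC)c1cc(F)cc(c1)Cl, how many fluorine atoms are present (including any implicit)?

The symbol for fluorine appears 1 time in the SMILES.

1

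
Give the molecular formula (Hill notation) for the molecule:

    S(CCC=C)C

C5H10S

Heavy atoms from the SMILES: 5 C, 1 S.
Implicit hydrogens by atom environment:
  3 × C: 2 H each → 6
  1 × C: 3 H
  1 × C: 1 H
  1 × S: no H
  Total hydrogens = 10.
Molecular formula: C5H10S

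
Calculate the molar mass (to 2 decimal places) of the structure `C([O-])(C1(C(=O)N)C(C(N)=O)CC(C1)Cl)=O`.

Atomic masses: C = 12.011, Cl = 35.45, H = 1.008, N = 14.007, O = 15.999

Molecular formula: C8H10ClN2O4-.
M = 8×12.011 + 1×35.45 + 10×1.008 + 2×14.007 + 4×15.999 = 233.63 g/mol.

233.63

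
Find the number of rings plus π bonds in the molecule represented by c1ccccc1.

Molecular formula from the SMILES: C6H6.
DoU = (2C + 2 + N − H − X)/2 = (2·6 + 2 + 0 − 6 − 0)/2 = 8/2 = 4.
(Structurally: 1 ring(s) + 3 π bond(s) = 4.)

4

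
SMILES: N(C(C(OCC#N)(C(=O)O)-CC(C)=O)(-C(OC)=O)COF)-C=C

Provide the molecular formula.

C13H17FN2O7

Heavy atoms from the SMILES: 13 C, 1 F, 2 N, 7 O.
Implicit hydrogens by atom environment:
  6 × C: no H
  6 × O: no H
  4 × C: 2 H each → 8
  2 × C: 3 H each → 6
  1 × C: 1 H
  1 × F: no H
  1 × N: 1 H
  1 × N: no H
  1 × O: 1 H
  Total hydrogens = 17.
Molecular formula: C13H17FN2O7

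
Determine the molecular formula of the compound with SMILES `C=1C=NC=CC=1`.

Heavy atoms from the SMILES: 5 C, 1 N.
Implicit hydrogens by atom environment:
  5 × C (aromatic): 1 H each → 5
  1 × N (aromatic): no H
  Total hydrogens = 5.
Molecular formula: C5H5N

C5H5N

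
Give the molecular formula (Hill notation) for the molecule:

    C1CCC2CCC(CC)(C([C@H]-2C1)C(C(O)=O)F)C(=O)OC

Heavy atoms from the SMILES: 16 C, 1 F, 4 O.
Implicit hydrogens by atom environment:
  7 × C: 2 H each → 14
  4 × C: 1 H each → 4
  3 × C: no H
  3 × O: no H
  2 × C: 3 H each → 6
  1 × F: no H
  1 × O: 1 H
  Total hydrogens = 25.
Molecular formula: C16H25FO4

C16H25FO4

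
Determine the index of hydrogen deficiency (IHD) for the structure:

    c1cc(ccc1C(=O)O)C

5

Molecular formula from the SMILES: C8H8O2.
DoU = (2C + 2 + N − H − X)/2 = (2·8 + 2 + 0 − 8 − 0)/2 = 10/2 = 5.
(Structurally: 1 ring(s) + 4 π bond(s) = 5.)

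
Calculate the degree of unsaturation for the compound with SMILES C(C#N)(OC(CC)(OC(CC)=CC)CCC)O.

3

Molecular formula from the SMILES: C13H23NO3.
DoU = (2C + 2 + N − H − X)/2 = (2·13 + 2 + 1 − 23 − 0)/2 = 6/2 = 3.
(Structurally: 0 ring(s) + 3 π bond(s) = 3.)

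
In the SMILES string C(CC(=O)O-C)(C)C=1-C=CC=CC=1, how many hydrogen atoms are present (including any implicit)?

Hydrogens are implicit in SMILES; fill each atom to its normal valence:
  5 × C (aromatic): 1 H each → 5
  2 × C: 3 H each → 6
  2 × O: no H
  1 × C: 2 H
  1 × C: 1 H
  1 × C: no H
  1 × C (aromatic): no H
  Total hydrogens = 14.

14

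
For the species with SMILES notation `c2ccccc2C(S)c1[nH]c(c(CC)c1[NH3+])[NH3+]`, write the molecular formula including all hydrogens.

Heavy atoms from the SMILES: 13 C, 3 N, 1 S.
Implicit hydrogens by atom environment:
  5 × C (aromatic): 1 H each → 5
  5 × C (aromatic): no H
  2 × N (charge +1): 3 H each → 6
  1 × C: 3 H
  1 × C: 2 H
  1 × C: 1 H
  1 × N (aromatic): 1 H
  1 × S: 1 H
  Total hydrogens = 19.
Net charge +2.
Molecular formula: [C13H19N3S]2+

[C13H19N3S]2+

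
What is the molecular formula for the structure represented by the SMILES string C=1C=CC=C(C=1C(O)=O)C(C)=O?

C9H8O3

Heavy atoms from the SMILES: 9 C, 3 O.
Implicit hydrogens by atom environment:
  4 × C (aromatic): 1 H each → 4
  2 × C (aromatic): no H
  2 × C: no H
  2 × O: no H
  1 × C: 3 H
  1 × O: 1 H
  Total hydrogens = 8.
Molecular formula: C9H8O3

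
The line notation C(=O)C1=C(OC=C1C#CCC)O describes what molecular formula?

Heavy atoms from the SMILES: 9 C, 3 O.
Implicit hydrogens by atom environment:
  3 × C (aromatic): no H
  2 × C: no H
  1 × C: 3 H
  1 × C: 2 H
  1 × C (aromatic): 1 H
  1 × C: 1 H
  1 × O: 1 H
  1 × O (aromatic): no H
  1 × O: no H
  Total hydrogens = 8.
Molecular formula: C9H8O3

C9H8O3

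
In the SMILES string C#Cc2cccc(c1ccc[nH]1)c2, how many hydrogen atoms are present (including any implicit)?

9

Hydrogens are implicit in SMILES; fill each atom to its normal valence:
  7 × C (aromatic): 1 H each → 7
  3 × C (aromatic): no H
  1 × C: 1 H
  1 × C: no H
  1 × N (aromatic): 1 H
  Total hydrogens = 9.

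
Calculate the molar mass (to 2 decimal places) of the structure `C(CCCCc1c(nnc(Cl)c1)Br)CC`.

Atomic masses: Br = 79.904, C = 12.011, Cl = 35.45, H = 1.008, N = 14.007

Molecular formula: C11H16BrClN2.
M = 1×79.904 + 11×12.011 + 1×35.45 + 16×1.008 + 2×14.007 = 291.62 g/mol.

291.62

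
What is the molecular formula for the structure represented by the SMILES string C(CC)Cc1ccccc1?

C10H14

Heavy atoms from the SMILES: 10 C.
Implicit hydrogens by atom environment:
  5 × C (aromatic): 1 H each → 5
  3 × C: 2 H each → 6
  1 × C: 3 H
  1 × C (aromatic): no H
  Total hydrogens = 14.
Molecular formula: C10H14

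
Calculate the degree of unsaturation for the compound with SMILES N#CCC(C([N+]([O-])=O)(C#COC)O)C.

5

Molecular formula from the SMILES: C8H10N2O4.
DoU = (2C + 2 + N − H − X)/2 = (2·8 + 2 + 2 − 10 − 0)/2 = 10/2 = 5.
(Structurally: 0 ring(s) + 5 π bond(s) = 5.)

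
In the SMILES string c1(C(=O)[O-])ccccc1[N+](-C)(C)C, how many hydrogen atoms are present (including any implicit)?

13

Hydrogens are implicit in SMILES; fill each atom to its normal valence:
  4 × C (aromatic): 1 H each → 4
  3 × C: 3 H each → 9
  2 × C (aromatic): no H
  1 × C: no H
  1 × N (charge +1): no H
  1 × O: no H
  1 × O (charge -1): no H
  Total hydrogens = 13.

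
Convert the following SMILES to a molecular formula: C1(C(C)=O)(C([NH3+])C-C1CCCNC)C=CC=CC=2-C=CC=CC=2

Heavy atoms from the SMILES: 20 C, 2 N, 1 O.
Implicit hydrogens by atom environment:
  6 × C: 1 H each → 6
  5 × C (aromatic): 1 H each → 5
  4 × C: 2 H each → 8
  2 × C: 3 H each → 6
  2 × C: no H
  1 × C (aromatic): no H
  1 × N (charge +1): 3 H
  1 × N: 1 H
  1 × O: no H
  Total hydrogens = 29.
Net charge +1.
Molecular formula: C20H29N2O+

C20H29N2O+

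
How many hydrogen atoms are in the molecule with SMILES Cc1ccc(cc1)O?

8

Hydrogens are implicit in SMILES; fill each atom to its normal valence:
  4 × C (aromatic): 1 H each → 4
  2 × C (aromatic): no H
  1 × C: 3 H
  1 × O: 1 H
  Total hydrogens = 8.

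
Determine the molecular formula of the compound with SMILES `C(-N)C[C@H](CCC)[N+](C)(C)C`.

C9H23N2+

Heavy atoms from the SMILES: 9 C, 2 N.
Implicit hydrogens by atom environment:
  4 × C: 3 H each → 12
  4 × C: 2 H each → 8
  1 × C: 1 H
  1 × N: 2 H
  1 × N (charge +1): no H
  Total hydrogens = 23.
Net charge +1.
Molecular formula: C9H23N2+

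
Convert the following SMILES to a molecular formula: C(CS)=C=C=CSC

C6H8S2

Heavy atoms from the SMILES: 6 C, 2 S.
Implicit hydrogens by atom environment:
  2 × C: 1 H each → 2
  2 × C: no H
  1 × C: 3 H
  1 × C: 2 H
  1 × S: 1 H
  1 × S: no H
  Total hydrogens = 8.
Molecular formula: C6H8S2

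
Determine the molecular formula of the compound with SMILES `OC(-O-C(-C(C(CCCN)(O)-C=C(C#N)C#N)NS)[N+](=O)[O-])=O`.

Heavy atoms from the SMILES: 11 C, 5 N, 6 O, 1 S.
Implicit hydrogens by atom environment:
  5 × C: no H
  3 × C: 2 H each → 6
  3 × C: 1 H each → 3
  3 × O: no H
  2 × N: no H
  2 × O: 1 H each → 2
  1 × N: 2 H
  1 × N: 1 H
  1 × N (charge +1): no H
  1 × O (charge -1): no H
  1 × S: 1 H
  Total hydrogens = 15.
Molecular formula: C11H15N5O6S

C11H15N5O6S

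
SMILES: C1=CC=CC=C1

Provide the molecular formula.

C6H6

Heavy atoms from the SMILES: 6 C.
Implicit hydrogens by atom environment:
  6 × C (aromatic): 1 H each → 6
  Total hydrogens = 6.
Molecular formula: C6H6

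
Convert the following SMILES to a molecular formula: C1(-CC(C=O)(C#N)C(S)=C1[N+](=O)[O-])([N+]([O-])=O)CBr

Heavy atoms from the SMILES: 1 Br, 8 C, 3 N, 5 O, 1 S.
Implicit hydrogens by atom environment:
  5 × C: no H
  3 × O: no H
  2 × C: 2 H each → 4
  2 × N (charge +1): no H
  2 × O (charge -1): no H
  1 × Br: no H
  1 × C: 1 H
  1 × N: no H
  1 × S: 1 H
  Total hydrogens = 6.
Molecular formula: C8H6BrN3O5S

C8H6BrN3O5S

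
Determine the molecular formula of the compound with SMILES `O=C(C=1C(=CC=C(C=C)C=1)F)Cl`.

Heavy atoms from the SMILES: 9 C, 1 Cl, 1 F, 1 O.
Implicit hydrogens by atom environment:
  3 × C (aromatic): 1 H each → 3
  3 × C (aromatic): no H
  1 × C: 2 H
  1 × C: 1 H
  1 × C: no H
  1 × Cl: no H
  1 × F: no H
  1 × O: no H
  Total hydrogens = 6.
Molecular formula: C9H6ClFO

C9H6ClFO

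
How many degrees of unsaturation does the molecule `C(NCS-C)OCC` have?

Molecular formula from the SMILES: C5H13NOS.
DoU = (2C + 2 + N − H − X)/2 = (2·5 + 2 + 1 − 13 − 0)/2 = 0/2 = 0.
(Structurally: 0 ring(s) + 0 π bond(s) = 0.)

0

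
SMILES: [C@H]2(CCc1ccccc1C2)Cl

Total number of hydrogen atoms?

11

Hydrogens are implicit in SMILES; fill each atom to its normal valence:
  4 × C (aromatic): 1 H each → 4
  3 × C: 2 H each → 6
  2 × C (aromatic): no H
  1 × C: 1 H
  1 × Cl: no H
  Total hydrogens = 11.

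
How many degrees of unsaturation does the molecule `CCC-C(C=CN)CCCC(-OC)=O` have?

Molecular formula from the SMILES: C11H21NO2.
DoU = (2C + 2 + N − H − X)/2 = (2·11 + 2 + 1 − 21 − 0)/2 = 4/2 = 2.
(Structurally: 0 ring(s) + 2 π bond(s) = 2.)

2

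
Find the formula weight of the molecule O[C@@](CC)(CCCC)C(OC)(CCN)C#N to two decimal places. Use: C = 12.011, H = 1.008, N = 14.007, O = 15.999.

Molecular formula: C12H24N2O2.
M = 12×12.011 + 24×1.008 + 2×14.007 + 2×15.999 = 228.34 g/mol.

228.34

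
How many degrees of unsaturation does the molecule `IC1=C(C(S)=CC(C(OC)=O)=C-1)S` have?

Molecular formula from the SMILES: C8H7IO2S2.
DoU = (2C + 2 + N − H − X)/2 = (2·8 + 2 + 0 − 7 − 1)/2 = 10/2 = 5.
(Structurally: 1 ring(s) + 4 π bond(s) = 5.)

5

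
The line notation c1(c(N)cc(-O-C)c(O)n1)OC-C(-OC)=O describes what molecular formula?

C9H12N2O5

Heavy atoms from the SMILES: 9 C, 2 N, 5 O.
Implicit hydrogens by atom environment:
  4 × C (aromatic): no H
  4 × O: no H
  2 × C: 3 H each → 6
  1 × C: 2 H
  1 × C (aromatic): 1 H
  1 × C: no H
  1 × N: 2 H
  1 × N (aromatic): no H
  1 × O: 1 H
  Total hydrogens = 12.
Molecular formula: C9H12N2O5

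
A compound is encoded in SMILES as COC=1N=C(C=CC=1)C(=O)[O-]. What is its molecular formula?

Heavy atoms from the SMILES: 7 C, 1 N, 3 O.
Implicit hydrogens by atom environment:
  3 × C (aromatic): 1 H each → 3
  2 × C (aromatic): no H
  2 × O: no H
  1 × C: 3 H
  1 × C: no H
  1 × N (aromatic): no H
  1 × O (charge -1): no H
  Total hydrogens = 6.
Net charge -1.
Molecular formula: C7H6NO3-

C7H6NO3-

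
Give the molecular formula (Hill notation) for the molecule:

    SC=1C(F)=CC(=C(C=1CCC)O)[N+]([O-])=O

Heavy atoms from the SMILES: 9 C, 1 F, 1 N, 3 O, 1 S.
Implicit hydrogens by atom environment:
  5 × C (aromatic): no H
  2 × C: 2 H each → 4
  1 × C: 3 H
  1 × C (aromatic): 1 H
  1 × F: no H
  1 × N (charge +1): no H
  1 × O: 1 H
  1 × O: no H
  1 × O (charge -1): no H
  1 × S: 1 H
  Total hydrogens = 10.
Molecular formula: C9H10FNO3S

C9H10FNO3S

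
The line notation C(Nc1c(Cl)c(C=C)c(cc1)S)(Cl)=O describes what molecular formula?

Heavy atoms from the SMILES: 9 C, 2 Cl, 1 N, 1 O, 1 S.
Implicit hydrogens by atom environment:
  4 × C (aromatic): no H
  2 × C (aromatic): 1 H each → 2
  2 × Cl: no H
  1 × C: 2 H
  1 × C: 1 H
  1 × C: no H
  1 × N: 1 H
  1 × O: no H
  1 × S: 1 H
  Total hydrogens = 7.
Molecular formula: C9H7Cl2NOS

C9H7Cl2NOS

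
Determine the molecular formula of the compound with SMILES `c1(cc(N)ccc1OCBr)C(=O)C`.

Heavy atoms from the SMILES: 1 Br, 9 C, 1 N, 2 O.
Implicit hydrogens by atom environment:
  3 × C (aromatic): 1 H each → 3
  3 × C (aromatic): no H
  2 × O: no H
  1 × Br: no H
  1 × C: 3 H
  1 × C: 2 H
  1 × C: no H
  1 × N: 2 H
  Total hydrogens = 10.
Molecular formula: C9H10BrNO2

C9H10BrNO2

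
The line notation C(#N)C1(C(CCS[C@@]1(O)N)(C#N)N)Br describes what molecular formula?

C7H9BrN4OS

Heavy atoms from the SMILES: 1 Br, 7 C, 4 N, 1 O, 1 S.
Implicit hydrogens by atom environment:
  5 × C: no H
  2 × C: 2 H each → 4
  2 × N: 2 H each → 4
  2 × N: no H
  1 × Br: no H
  1 × O: 1 H
  1 × S: no H
  Total hydrogens = 9.
Molecular formula: C7H9BrN4OS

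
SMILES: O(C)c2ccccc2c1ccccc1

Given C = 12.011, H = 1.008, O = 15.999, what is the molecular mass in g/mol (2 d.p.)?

Molecular formula: C13H12O.
M = 13×12.011 + 12×1.008 + 1×15.999 = 184.24 g/mol.

184.24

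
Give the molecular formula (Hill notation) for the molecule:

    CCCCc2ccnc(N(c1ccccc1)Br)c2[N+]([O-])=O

Heavy atoms from the SMILES: 1 Br, 15 C, 3 N, 2 O.
Implicit hydrogens by atom environment:
  7 × C (aromatic): 1 H each → 7
  4 × C (aromatic): no H
  3 × C: 2 H each → 6
  1 × Br: no H
  1 × C: 3 H
  1 × N (aromatic): no H
  1 × N: no H
  1 × N (charge +1): no H
  1 × O: no H
  1 × O (charge -1): no H
  Total hydrogens = 16.
Molecular formula: C15H16BrN3O2

C15H16BrN3O2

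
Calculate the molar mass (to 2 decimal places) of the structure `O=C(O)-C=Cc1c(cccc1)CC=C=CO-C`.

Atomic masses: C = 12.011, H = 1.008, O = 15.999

230.26

Molecular formula: C14H14O3.
M = 14×12.011 + 14×1.008 + 3×15.999 = 230.26 g/mol.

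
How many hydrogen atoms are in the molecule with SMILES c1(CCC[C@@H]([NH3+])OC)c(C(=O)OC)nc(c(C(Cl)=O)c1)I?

17

Hydrogens are implicit in SMILES; fill each atom to its normal valence:
  4 × C (aromatic): no H
  4 × O: no H
  3 × C: 2 H each → 6
  2 × C: 3 H each → 6
  2 × C: no H
  1 × C (aromatic): 1 H
  1 × C: 1 H
  1 × Cl: no H
  1 × I: no H
  1 × N (charge +1): 3 H
  1 × N (aromatic): no H
  Total hydrogens = 17.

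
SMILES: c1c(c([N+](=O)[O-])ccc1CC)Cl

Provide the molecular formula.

C8H8ClNO2

Heavy atoms from the SMILES: 8 C, 1 Cl, 1 N, 2 O.
Implicit hydrogens by atom environment:
  3 × C (aromatic): 1 H each → 3
  3 × C (aromatic): no H
  1 × C: 3 H
  1 × C: 2 H
  1 × Cl: no H
  1 × N (charge +1): no H
  1 × O: no H
  1 × O (charge -1): no H
  Total hydrogens = 8.
Molecular formula: C8H8ClNO2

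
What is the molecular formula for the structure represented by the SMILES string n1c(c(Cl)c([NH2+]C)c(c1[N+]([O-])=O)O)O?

C6H7ClN3O4+

Heavy atoms from the SMILES: 6 C, 1 Cl, 3 N, 4 O.
Implicit hydrogens by atom environment:
  5 × C (aromatic): no H
  2 × O: 1 H each → 2
  1 × C: 3 H
  1 × Cl: no H
  1 × N (charge +1): 2 H
  1 × N (aromatic): no H
  1 × N (charge +1): no H
  1 × O: no H
  1 × O (charge -1): no H
  Total hydrogens = 7.
Net charge +1.
Molecular formula: C6H7ClN3O4+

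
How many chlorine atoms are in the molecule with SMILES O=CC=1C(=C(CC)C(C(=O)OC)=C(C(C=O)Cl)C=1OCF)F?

The symbol for chlorine appears 1 time in the SMILES.

1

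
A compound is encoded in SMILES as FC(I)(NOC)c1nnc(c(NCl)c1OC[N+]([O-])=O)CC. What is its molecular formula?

C9H12ClFIN5O4

Heavy atoms from the SMILES: 9 C, 1 Cl, 1 F, 1 I, 5 N, 4 O.
Implicit hydrogens by atom environment:
  4 × C (aromatic): no H
  3 × O: no H
  2 × C: 3 H each → 6
  2 × C: 2 H each → 4
  2 × N: 1 H each → 2
  2 × N (aromatic): no H
  1 × C: no H
  1 × Cl: no H
  1 × F: no H
  1 × I: no H
  1 × N (charge +1): no H
  1 × O (charge -1): no H
  Total hydrogens = 12.
Molecular formula: C9H12ClFIN5O4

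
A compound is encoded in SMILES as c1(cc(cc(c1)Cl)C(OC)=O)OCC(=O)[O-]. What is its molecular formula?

Heavy atoms from the SMILES: 10 C, 1 Cl, 5 O.
Implicit hydrogens by atom environment:
  4 × O: no H
  3 × C (aromatic): 1 H each → 3
  3 × C (aromatic): no H
  2 × C: no H
  1 × C: 3 H
  1 × C: 2 H
  1 × Cl: no H
  1 × O (charge -1): no H
  Total hydrogens = 8.
Net charge -1.
Molecular formula: C10H8ClO5-

C10H8ClO5-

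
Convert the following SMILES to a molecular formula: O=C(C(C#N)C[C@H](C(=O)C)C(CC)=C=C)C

Heavy atoms from the SMILES: 13 C, 1 N, 2 O.
Implicit hydrogens by atom environment:
  5 × C: no H
  3 × C: 3 H each → 9
  3 × C: 2 H each → 6
  2 × C: 1 H each → 2
  2 × O: no H
  1 × N: no H
  Total hydrogens = 17.
Molecular formula: C13H17NO2

C13H17NO2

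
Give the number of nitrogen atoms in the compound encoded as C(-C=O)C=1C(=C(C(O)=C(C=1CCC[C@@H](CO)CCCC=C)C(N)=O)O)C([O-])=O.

The symbol for nitrogen appears 1 time in the SMILES.

1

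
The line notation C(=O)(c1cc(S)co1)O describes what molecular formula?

C5H4O3S

Heavy atoms from the SMILES: 5 C, 3 O, 1 S.
Implicit hydrogens by atom environment:
  2 × C (aromatic): 1 H each → 2
  2 × C (aromatic): no H
  1 × C: no H
  1 × O: 1 H
  1 × O (aromatic): no H
  1 × O: no H
  1 × S: 1 H
  Total hydrogens = 4.
Molecular formula: C5H4O3S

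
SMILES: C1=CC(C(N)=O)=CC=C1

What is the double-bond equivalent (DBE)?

5

Molecular formula from the SMILES: C7H7NO.
DoU = (2C + 2 + N − H − X)/2 = (2·7 + 2 + 1 − 7 − 0)/2 = 10/2 = 5.
(Structurally: 1 ring(s) + 4 π bond(s) = 5.)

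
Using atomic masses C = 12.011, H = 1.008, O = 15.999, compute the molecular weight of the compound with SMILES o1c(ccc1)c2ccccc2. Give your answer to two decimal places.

Molecular formula: C10H8O.
M = 10×12.011 + 8×1.008 + 1×15.999 = 144.17 g/mol.

144.17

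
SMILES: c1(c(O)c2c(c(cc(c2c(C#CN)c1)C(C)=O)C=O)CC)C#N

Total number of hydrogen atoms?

14

Hydrogens are implicit in SMILES; fill each atom to its normal valence:
  8 × C (aromatic): no H
  4 × C: no H
  2 × C: 3 H each → 6
  2 × C (aromatic): 1 H each → 2
  2 × O: no H
  1 × C: 2 H
  1 × C: 1 H
  1 × N: 2 H
  1 × N: no H
  1 × O: 1 H
  Total hydrogens = 14.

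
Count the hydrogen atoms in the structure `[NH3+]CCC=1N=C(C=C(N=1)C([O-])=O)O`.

9

Hydrogens are implicit in SMILES; fill each atom to its normal valence:
  3 × C (aromatic): no H
  2 × C: 2 H each → 4
  2 × N (aromatic): no H
  1 × C (aromatic): 1 H
  1 × C: no H
  1 × N (charge +1): 3 H
  1 × O: 1 H
  1 × O: no H
  1 × O (charge -1): no H
  Total hydrogens = 9.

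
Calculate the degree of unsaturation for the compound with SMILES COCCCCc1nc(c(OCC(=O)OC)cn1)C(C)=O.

6

Molecular formula from the SMILES: C14H20N2O5.
DoU = (2C + 2 + N − H − X)/2 = (2·14 + 2 + 2 − 20 − 0)/2 = 12/2 = 6.
(Structurally: 1 ring(s) + 5 π bond(s) = 6.)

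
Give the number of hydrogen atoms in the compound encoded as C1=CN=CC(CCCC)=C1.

13

Hydrogens are implicit in SMILES; fill each atom to its normal valence:
  4 × C (aromatic): 1 H each → 4
  3 × C: 2 H each → 6
  1 × C: 3 H
  1 × C (aromatic): no H
  1 × N (aromatic): no H
  Total hydrogens = 13.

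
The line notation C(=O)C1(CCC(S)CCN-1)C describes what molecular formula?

C8H15NOS

Heavy atoms from the SMILES: 8 C, 1 N, 1 O, 1 S.
Implicit hydrogens by atom environment:
  4 × C: 2 H each → 8
  2 × C: 1 H each → 2
  1 × C: 3 H
  1 × C: no H
  1 × N: 1 H
  1 × O: no H
  1 × S: 1 H
  Total hydrogens = 15.
Molecular formula: C8H15NOS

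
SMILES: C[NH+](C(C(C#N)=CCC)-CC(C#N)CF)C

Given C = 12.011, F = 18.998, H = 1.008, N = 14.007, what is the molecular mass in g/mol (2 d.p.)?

Molecular formula: C12H19FN3+.
M = 12×12.011 + 1×18.998 + 19×1.008 + 3×14.007 = 224.30 g/mol.

224.30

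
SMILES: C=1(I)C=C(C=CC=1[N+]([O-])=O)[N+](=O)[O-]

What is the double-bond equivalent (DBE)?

6

Molecular formula from the SMILES: C6H3IN2O4.
DoU = (2C + 2 + N − H − X)/2 = (2·6 + 2 + 2 − 3 − 1)/2 = 12/2 = 6.
(Structurally: 1 ring(s) + 5 π bond(s) = 6.)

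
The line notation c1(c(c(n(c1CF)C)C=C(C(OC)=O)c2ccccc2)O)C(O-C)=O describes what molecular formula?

Heavy atoms from the SMILES: 18 C, 1 F, 1 N, 5 O.
Implicit hydrogens by atom environment:
  5 × C (aromatic): 1 H each → 5
  5 × C (aromatic): no H
  4 × O: no H
  3 × C: 3 H each → 9
  3 × C: no H
  1 × C: 2 H
  1 × C: 1 H
  1 × F: no H
  1 × N (aromatic): no H
  1 × O: 1 H
  Total hydrogens = 18.
Molecular formula: C18H18FNO5

C18H18FNO5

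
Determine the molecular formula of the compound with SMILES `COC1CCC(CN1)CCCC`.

C10H21NO

Heavy atoms from the SMILES: 10 C, 1 N, 1 O.
Implicit hydrogens by atom environment:
  6 × C: 2 H each → 12
  2 × C: 3 H each → 6
  2 × C: 1 H each → 2
  1 × N: 1 H
  1 × O: no H
  Total hydrogens = 21.
Molecular formula: C10H21NO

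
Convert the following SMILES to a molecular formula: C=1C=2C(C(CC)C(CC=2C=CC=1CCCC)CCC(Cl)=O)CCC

Heavy atoms from the SMILES: 22 C, 1 Cl, 1 O.
Implicit hydrogens by atom environment:
  9 × C: 2 H each → 18
  3 × C: 3 H each → 9
  3 × C (aromatic): 1 H each → 3
  3 × C: 1 H each → 3
  3 × C (aromatic): no H
  1 × C: no H
  1 × Cl: no H
  1 × O: no H
  Total hydrogens = 33.
Molecular formula: C22H33ClO

C22H33ClO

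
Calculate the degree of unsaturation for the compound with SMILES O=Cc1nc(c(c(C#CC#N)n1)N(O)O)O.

Molecular formula from the SMILES: C8H4N4O4.
DoU = (2C + 2 + N − H − X)/2 = (2·8 + 2 + 4 − 4 − 0)/2 = 18/2 = 9.
(Structurally: 1 ring(s) + 8 π bond(s) = 9.)

9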